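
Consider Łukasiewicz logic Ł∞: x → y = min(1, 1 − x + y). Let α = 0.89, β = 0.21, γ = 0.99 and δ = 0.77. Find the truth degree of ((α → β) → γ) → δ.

α → β = min(1, 1 − 0.89 + 0.21) = min(1, 0.32) = 0.32
(α → β) → γ = min(1, 1 − 0.32 + 0.99) = min(1, 1.67) = 1.00
((α → β) → γ) → δ = min(1, 1 − 1.00 + 0.77) = min(1, 0.77) = 0.77

0.77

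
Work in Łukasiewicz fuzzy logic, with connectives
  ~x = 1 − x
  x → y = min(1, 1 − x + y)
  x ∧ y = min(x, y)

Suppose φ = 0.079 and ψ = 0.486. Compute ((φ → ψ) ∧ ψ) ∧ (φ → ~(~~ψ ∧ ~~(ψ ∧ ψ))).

φ → ψ = min(1, 1 − 0.079 + 0.486) = min(1, 1.407) = 1.000
(φ → ψ) ∧ ψ = min(1.000, 0.486) = 0.486
~ψ = 1 − 0.486 = 0.514
~~ψ = 1 − 0.514 = 0.486
ψ ∧ ψ = min(0.486, 0.486) = 0.486
~(ψ ∧ ψ) = 1 − 0.486 = 0.514
~~(ψ ∧ ψ) = 1 − 0.514 = 0.486
~~ψ ∧ ~~(ψ ∧ ψ) = min(0.486, 0.486) = 0.486
~(~~ψ ∧ ~~(ψ ∧ ψ)) = 1 − 0.486 = 0.514
φ → ~(~~ψ ∧ ~~(ψ ∧ ψ)) = min(1, 1 − 0.079 + 0.514) = min(1, 1.435) = 1.000
((φ → ψ) ∧ ψ) ∧ (φ → ~(~~ψ ∧ ~~(ψ ∧ ψ))) = min(0.486, 1.000) = 0.486

0.486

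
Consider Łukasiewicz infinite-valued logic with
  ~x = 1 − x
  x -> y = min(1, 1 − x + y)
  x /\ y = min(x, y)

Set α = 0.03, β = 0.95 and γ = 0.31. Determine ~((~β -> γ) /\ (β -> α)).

0.92

~β = 1 − 0.95 = 0.05
~β -> γ = min(1, 1 − 0.05 + 0.31) = min(1, 1.26) = 1.00
β -> α = min(1, 1 − 0.95 + 0.03) = min(1, 0.08) = 0.08
(~β -> γ) /\ (β -> α) = min(1.00, 0.08) = 0.08
~((~β -> γ) /\ (β -> α)) = 1 − 0.08 = 0.92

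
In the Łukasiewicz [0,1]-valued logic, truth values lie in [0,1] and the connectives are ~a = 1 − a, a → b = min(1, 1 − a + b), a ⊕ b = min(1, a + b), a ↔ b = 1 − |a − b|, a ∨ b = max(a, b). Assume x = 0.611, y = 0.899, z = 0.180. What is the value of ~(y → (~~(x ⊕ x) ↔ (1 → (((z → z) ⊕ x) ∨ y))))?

x ⊕ x = min(1, 0.611 + 0.611) = min(1, 1.222) = 1.000
~(x ⊕ x) = 1 − 1.000 = 0.000
~~(x ⊕ x) = 1 − 0.000 = 1.000
z → z = min(1, 1 − 0.180 + 0.180) = min(1, 1.000) = 1.000
(z → z) ⊕ x = min(1, 1.000 + 0.611) = min(1, 1.611) = 1.000
((z → z) ⊕ x) ∨ y = max(1.000, 0.899) = 1.000
1 → (((z → z) ⊕ x) ∨ y) = min(1, 1 − 1.000 + 1.000) = min(1, 1.000) = 1.000
~~(x ⊕ x) ↔ (1 → (((z → z) ⊕ x) ∨ y)) = 1 − |1.000 − 1.000| = 1 − 0.000 = 1.000
y → (~~(x ⊕ x) ↔ (1 → (((z → z) ⊕ x) ∨ y))) = min(1, 1 − 0.899 + 1.000) = min(1, 1.101) = 1.000
~(y → (~~(x ⊕ x) ↔ (1 → (((z → z) ⊕ x) ∨ y)))) = 1 − 1.000 = 0.000

0.000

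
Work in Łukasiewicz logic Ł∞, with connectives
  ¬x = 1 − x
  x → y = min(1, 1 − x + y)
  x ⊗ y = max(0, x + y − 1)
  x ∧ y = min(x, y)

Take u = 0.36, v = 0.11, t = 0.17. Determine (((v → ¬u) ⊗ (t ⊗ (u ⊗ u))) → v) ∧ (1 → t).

¬u = 1 − 0.36 = 0.64
v → ¬u = min(1, 1 − 0.11 + 0.64) = min(1, 1.53) = 1.00
u ⊗ u = max(0, 0.36 + 0.36 − 1) = max(0, -0.28) = 0.00
t ⊗ (u ⊗ u) = max(0, 0.17 + 0.00 − 1) = max(0, -0.83) = 0.00
(v → ¬u) ⊗ (t ⊗ (u ⊗ u)) = max(0, 1.00 + 0.00 − 1) = max(0, 0.00) = 0.00
((v → ¬u) ⊗ (t ⊗ (u ⊗ u))) → v = min(1, 1 − 0.00 + 0.11) = min(1, 1.11) = 1.00
1 → t = min(1, 1 − 1.00 + 0.17) = min(1, 0.17) = 0.17
(((v → ¬u) ⊗ (t ⊗ (u ⊗ u))) → v) ∧ (1 → t) = min(1.00, 0.17) = 0.17

0.17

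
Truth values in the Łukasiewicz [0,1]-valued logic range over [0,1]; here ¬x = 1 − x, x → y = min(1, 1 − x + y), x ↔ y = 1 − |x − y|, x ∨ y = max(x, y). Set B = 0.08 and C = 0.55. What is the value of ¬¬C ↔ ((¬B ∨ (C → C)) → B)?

¬C = 1 − 0.55 = 0.45
¬¬C = 1 − 0.45 = 0.55
¬B = 1 − 0.08 = 0.92
C → C = min(1, 1 − 0.55 + 0.55) = min(1, 1.00) = 1.00
¬B ∨ (C → C) = max(0.92, 1.00) = 1.00
(¬B ∨ (C → C)) → B = min(1, 1 − 1.00 + 0.08) = min(1, 0.08) = 0.08
¬¬C ↔ ((¬B ∨ (C → C)) → B) = 1 − |0.55 − 0.08| = 1 − 0.47 = 0.53

0.53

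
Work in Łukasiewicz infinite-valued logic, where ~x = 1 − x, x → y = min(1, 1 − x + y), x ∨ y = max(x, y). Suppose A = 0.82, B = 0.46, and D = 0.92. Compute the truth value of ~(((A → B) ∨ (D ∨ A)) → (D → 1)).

0.00

A → B = min(1, 1 − 0.82 + 0.46) = min(1, 0.64) = 0.64
D ∨ A = max(0.92, 0.82) = 0.92
(A → B) ∨ (D ∨ A) = max(0.64, 0.92) = 0.92
D → 1 = min(1, 1 − 0.92 + 1.00) = min(1, 1.08) = 1.00
((A → B) ∨ (D ∨ A)) → (D → 1) = min(1, 1 − 0.92 + 1.00) = min(1, 1.08) = 1.00
~(((A → B) ∨ (D ∨ A)) → (D → 1)) = 1 − 1.00 = 0.00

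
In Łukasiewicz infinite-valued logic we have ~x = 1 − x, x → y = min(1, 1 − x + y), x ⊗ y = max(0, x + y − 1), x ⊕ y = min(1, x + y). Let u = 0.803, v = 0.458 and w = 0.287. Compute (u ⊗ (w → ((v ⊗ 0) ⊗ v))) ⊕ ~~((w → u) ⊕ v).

v ⊗ 0 = max(0, 0.458 + 0.000 − 1) = max(0, -0.542) = 0.000
(v ⊗ 0) ⊗ v = max(0, 0.000 + 0.458 − 1) = max(0, -0.542) = 0.000
w → ((v ⊗ 0) ⊗ v) = min(1, 1 − 0.287 + 0.000) = min(1, 0.713) = 0.713
u ⊗ (w → ((v ⊗ 0) ⊗ v)) = max(0, 0.803 + 0.713 − 1) = max(0, 0.516) = 0.516
w → u = min(1, 1 − 0.287 + 0.803) = min(1, 1.516) = 1.000
(w → u) ⊕ v = min(1, 1.000 + 0.458) = min(1, 1.458) = 1.000
~((w → u) ⊕ v) = 1 − 1.000 = 0.000
~~((w → u) ⊕ v) = 1 − 0.000 = 1.000
(u ⊗ (w → ((v ⊗ 0) ⊗ v))) ⊕ ~~((w → u) ⊕ v) = min(1, 0.516 + 1.000) = min(1, 1.516) = 1.000

1.000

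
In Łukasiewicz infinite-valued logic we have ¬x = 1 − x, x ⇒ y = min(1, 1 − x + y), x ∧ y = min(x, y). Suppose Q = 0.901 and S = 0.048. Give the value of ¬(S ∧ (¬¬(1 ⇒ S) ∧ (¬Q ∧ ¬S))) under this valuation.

0.952

1 ⇒ S = min(1, 1 − 1.000 + 0.048) = min(1, 0.048) = 0.048
¬(1 ⇒ S) = 1 − 0.048 = 0.952
¬¬(1 ⇒ S) = 1 − 0.952 = 0.048
¬Q = 1 − 0.901 = 0.099
¬S = 1 − 0.048 = 0.952
¬Q ∧ ¬S = min(0.099, 0.952) = 0.099
¬¬(1 ⇒ S) ∧ (¬Q ∧ ¬S) = min(0.048, 0.099) = 0.048
S ∧ (¬¬(1 ⇒ S) ∧ (¬Q ∧ ¬S)) = min(0.048, 0.048) = 0.048
¬(S ∧ (¬¬(1 ⇒ S) ∧ (¬Q ∧ ¬S))) = 1 − 0.048 = 0.952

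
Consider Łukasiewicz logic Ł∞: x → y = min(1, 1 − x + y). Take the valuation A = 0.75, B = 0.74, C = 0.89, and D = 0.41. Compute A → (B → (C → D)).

C → D = min(1, 1 − 0.89 + 0.41) = min(1, 0.52) = 0.52
B → (C → D) = min(1, 1 − 0.74 + 0.52) = min(1, 0.78) = 0.78
A → (B → (C → D)) = min(1, 1 − 0.75 + 0.78) = min(1, 1.03) = 1.00

1.00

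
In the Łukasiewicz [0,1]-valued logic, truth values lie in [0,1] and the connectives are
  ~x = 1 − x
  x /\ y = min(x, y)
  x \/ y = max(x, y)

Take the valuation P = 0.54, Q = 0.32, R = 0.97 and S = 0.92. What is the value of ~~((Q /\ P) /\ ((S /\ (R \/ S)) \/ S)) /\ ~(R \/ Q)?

0.03

Q /\ P = min(0.32, 0.54) = 0.32
R \/ S = max(0.97, 0.92) = 0.97
S /\ (R \/ S) = min(0.92, 0.97) = 0.92
(S /\ (R \/ S)) \/ S = max(0.92, 0.92) = 0.92
(Q /\ P) /\ ((S /\ (R \/ S)) \/ S) = min(0.32, 0.92) = 0.32
~((Q /\ P) /\ ((S /\ (R \/ S)) \/ S)) = 1 − 0.32 = 0.68
~~((Q /\ P) /\ ((S /\ (R \/ S)) \/ S)) = 1 − 0.68 = 0.32
R \/ Q = max(0.97, 0.32) = 0.97
~(R \/ Q) = 1 − 0.97 = 0.03
~~((Q /\ P) /\ ((S /\ (R \/ S)) \/ S)) /\ ~(R \/ Q) = min(0.32, 0.03) = 0.03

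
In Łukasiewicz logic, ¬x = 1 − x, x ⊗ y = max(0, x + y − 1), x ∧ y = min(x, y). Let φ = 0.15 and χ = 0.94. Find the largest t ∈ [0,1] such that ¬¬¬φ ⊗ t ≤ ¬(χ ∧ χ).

0.21

¬φ = 1 − 0.15 = 0.85
¬¬φ = 1 − 0.85 = 0.15
¬¬¬φ = 1 − 0.15 = 0.85
So the left factor is ¬¬¬φ = 0.85.
χ ∧ χ = min(0.94, 0.94) = 0.94
¬(χ ∧ χ) = 1 − 0.94 = 0.06
So the right-hand bound is ¬(χ ∧ χ) = 0.06.
The residuum of the Łukasiewicz t-norm gives the supremum: min(1, 1 − 0.85 + 0.06).
1 − 0.85 + 0.06 = 0.21, so t = min(1, 0.21) = 0.21.
Check: 0.85 ⊗ 0.21 = max(0, 0.06) = 0.06 ≤ 0.06.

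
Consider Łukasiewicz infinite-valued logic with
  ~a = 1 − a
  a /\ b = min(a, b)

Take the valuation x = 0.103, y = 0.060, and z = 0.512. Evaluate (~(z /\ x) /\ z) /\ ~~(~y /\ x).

0.103

z /\ x = min(0.512, 0.103) = 0.103
~(z /\ x) = 1 − 0.103 = 0.897
~(z /\ x) /\ z = min(0.897, 0.512) = 0.512
~y = 1 − 0.060 = 0.940
~y /\ x = min(0.940, 0.103) = 0.103
~(~y /\ x) = 1 − 0.103 = 0.897
~~(~y /\ x) = 1 − 0.897 = 0.103
(~(z /\ x) /\ z) /\ ~~(~y /\ x) = min(0.512, 0.103) = 0.103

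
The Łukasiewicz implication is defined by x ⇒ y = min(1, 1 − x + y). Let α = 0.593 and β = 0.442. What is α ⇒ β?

0.849

α ⇒ β = min(1, 1 − 0.593 + 0.442) = min(1, 0.849) = 0.849
For comparison, the Gödel implication (1 if x ≤ y else y) would give 0.442.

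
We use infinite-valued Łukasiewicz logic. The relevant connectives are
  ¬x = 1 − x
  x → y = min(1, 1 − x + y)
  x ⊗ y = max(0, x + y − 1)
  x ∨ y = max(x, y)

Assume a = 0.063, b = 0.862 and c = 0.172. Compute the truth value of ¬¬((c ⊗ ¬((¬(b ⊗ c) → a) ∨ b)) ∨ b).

b ⊗ c = max(0, 0.862 + 0.172 − 1) = max(0, 0.034) = 0.034
¬(b ⊗ c) = 1 − 0.034 = 0.966
¬(b ⊗ c) → a = min(1, 1 − 0.966 + 0.063) = min(1, 0.097) = 0.097
(¬(b ⊗ c) → a) ∨ b = max(0.097, 0.862) = 0.862
¬((¬(b ⊗ c) → a) ∨ b) = 1 − 0.862 = 0.138
c ⊗ ¬((¬(b ⊗ c) → a) ∨ b) = max(0, 0.172 + 0.138 − 1) = max(0, -0.690) = 0.000
(c ⊗ ¬((¬(b ⊗ c) → a) ∨ b)) ∨ b = max(0.000, 0.862) = 0.862
¬((c ⊗ ¬((¬(b ⊗ c) → a) ∨ b)) ∨ b) = 1 − 0.862 = 0.138
¬¬((c ⊗ ¬((¬(b ⊗ c) → a) ∨ b)) ∨ b) = 1 − 0.138 = 0.862

0.862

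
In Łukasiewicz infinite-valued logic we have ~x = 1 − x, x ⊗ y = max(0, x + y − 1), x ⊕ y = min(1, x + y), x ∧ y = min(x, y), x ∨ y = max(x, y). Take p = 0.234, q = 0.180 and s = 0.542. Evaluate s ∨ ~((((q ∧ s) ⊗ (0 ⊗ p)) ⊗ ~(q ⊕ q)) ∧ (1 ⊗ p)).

1.000

q ∧ s = min(0.180, 0.542) = 0.180
0 ⊗ p = max(0, 0.000 + 0.234 − 1) = max(0, -0.766) = 0.000
(q ∧ s) ⊗ (0 ⊗ p) = max(0, 0.180 + 0.000 − 1) = max(0, -0.820) = 0.000
q ⊕ q = min(1, 0.180 + 0.180) = min(1, 0.360) = 0.360
~(q ⊕ q) = 1 − 0.360 = 0.640
((q ∧ s) ⊗ (0 ⊗ p)) ⊗ ~(q ⊕ q) = max(0, 0.000 + 0.640 − 1) = max(0, -0.360) = 0.000
1 ⊗ p = max(0, 1.000 + 0.234 − 1) = max(0, 0.234) = 0.234
(((q ∧ s) ⊗ (0 ⊗ p)) ⊗ ~(q ⊕ q)) ∧ (1 ⊗ p) = min(0.000, 0.234) = 0.000
~((((q ∧ s) ⊗ (0 ⊗ p)) ⊗ ~(q ⊕ q)) ∧ (1 ⊗ p)) = 1 − 0.000 = 1.000
s ∨ ~((((q ∧ s) ⊗ (0 ⊗ p)) ⊗ ~(q ⊕ q)) ∧ (1 ⊗ p)) = max(0.542, 1.000) = 1.000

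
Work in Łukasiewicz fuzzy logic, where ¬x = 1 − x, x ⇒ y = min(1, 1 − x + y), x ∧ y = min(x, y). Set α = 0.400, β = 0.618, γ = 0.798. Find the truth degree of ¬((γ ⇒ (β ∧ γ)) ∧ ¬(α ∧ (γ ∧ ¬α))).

0.400

β ∧ γ = min(0.618, 0.798) = 0.618
γ ⇒ (β ∧ γ) = min(1, 1 − 0.798 + 0.618) = min(1, 0.820) = 0.820
¬α = 1 − 0.400 = 0.600
γ ∧ ¬α = min(0.798, 0.600) = 0.600
α ∧ (γ ∧ ¬α) = min(0.400, 0.600) = 0.400
¬(α ∧ (γ ∧ ¬α)) = 1 − 0.400 = 0.600
(γ ⇒ (β ∧ γ)) ∧ ¬(α ∧ (γ ∧ ¬α)) = min(0.820, 0.600) = 0.600
¬((γ ⇒ (β ∧ γ)) ∧ ¬(α ∧ (γ ∧ ¬α))) = 1 − 0.600 = 0.400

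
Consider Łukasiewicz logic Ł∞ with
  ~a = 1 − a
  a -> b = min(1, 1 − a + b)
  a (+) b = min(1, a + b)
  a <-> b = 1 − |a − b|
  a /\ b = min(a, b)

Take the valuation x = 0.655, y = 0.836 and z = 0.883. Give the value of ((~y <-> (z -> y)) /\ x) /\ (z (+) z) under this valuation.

~y = 1 − 0.836 = 0.164
z -> y = min(1, 1 − 0.883 + 0.836) = min(1, 0.953) = 0.953
~y <-> (z -> y) = 1 − |0.164 − 0.953| = 1 − 0.789 = 0.211
(~y <-> (z -> y)) /\ x = min(0.211, 0.655) = 0.211
z (+) z = min(1, 0.883 + 0.883) = min(1, 1.766) = 1.000
((~y <-> (z -> y)) /\ x) /\ (z (+) z) = min(0.211, 1.000) = 0.211

0.211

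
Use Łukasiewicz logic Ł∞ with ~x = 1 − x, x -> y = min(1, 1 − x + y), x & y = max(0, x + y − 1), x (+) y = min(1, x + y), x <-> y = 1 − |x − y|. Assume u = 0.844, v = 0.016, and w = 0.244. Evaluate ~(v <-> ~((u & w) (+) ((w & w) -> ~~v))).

u & w = max(0, 0.844 + 0.244 − 1) = max(0, 0.088) = 0.088
w & w = max(0, 0.244 + 0.244 − 1) = max(0, -0.512) = 0.000
~v = 1 − 0.016 = 0.984
~~v = 1 − 0.984 = 0.016
(w & w) -> ~~v = min(1, 1 − 0.000 + 0.016) = min(1, 1.016) = 1.000
(u & w) (+) ((w & w) -> ~~v) = min(1, 0.088 + 1.000) = min(1, 1.088) = 1.000
~((u & w) (+) ((w & w) -> ~~v)) = 1 − 1.000 = 0.000
v <-> ~((u & w) (+) ((w & w) -> ~~v)) = 1 − |0.016 − 0.000| = 1 − 0.016 = 0.984
~(v <-> ~((u & w) (+) ((w & w) -> ~~v))) = 1 − 0.984 = 0.016

0.016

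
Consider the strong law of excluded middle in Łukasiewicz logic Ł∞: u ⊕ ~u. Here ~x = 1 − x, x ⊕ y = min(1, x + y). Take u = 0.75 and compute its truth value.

~u = 1 − 0.75 = 0.25
u ⊕ ~u = min(1, 0.75 + 0.25) = min(1, 1.00) = 1.00
(As expected: always 1 in Ł∞ since a ⊕ (1−a) = 1.)

1.00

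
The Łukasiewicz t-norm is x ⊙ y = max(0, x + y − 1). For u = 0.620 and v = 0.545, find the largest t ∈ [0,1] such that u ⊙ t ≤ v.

The residuum of the Łukasiewicz t-norm gives the supremum: min(1, 1 − 0.620 + 0.545).
1 − 0.620 + 0.545 = 0.925, so t = min(1, 0.925) = 0.925.
Check: 0.620 ⊙ 0.925 = max(0, 0.545) = 0.545 ≤ 0.545.

0.925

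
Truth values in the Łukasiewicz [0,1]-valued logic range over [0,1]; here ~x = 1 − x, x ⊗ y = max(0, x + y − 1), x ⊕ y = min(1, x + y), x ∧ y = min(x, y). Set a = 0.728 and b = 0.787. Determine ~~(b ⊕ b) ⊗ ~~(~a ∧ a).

0.272

b ⊕ b = min(1, 0.787 + 0.787) = min(1, 1.574) = 1.000
~(b ⊕ b) = 1 − 1.000 = 0.000
~~(b ⊕ b) = 1 − 0.000 = 1.000
~a = 1 − 0.728 = 0.272
~a ∧ a = min(0.272, 0.728) = 0.272
~(~a ∧ a) = 1 − 0.272 = 0.728
~~(~a ∧ a) = 1 − 0.728 = 0.272
~~(b ⊕ b) ⊗ ~~(~a ∧ a) = max(0, 1.000 + 0.272 − 1) = max(0, 0.272) = 0.272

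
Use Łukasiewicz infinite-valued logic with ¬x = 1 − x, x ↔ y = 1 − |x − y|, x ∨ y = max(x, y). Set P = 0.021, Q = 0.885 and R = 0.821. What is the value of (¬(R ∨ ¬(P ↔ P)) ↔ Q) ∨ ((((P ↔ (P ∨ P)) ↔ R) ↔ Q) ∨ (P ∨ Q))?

0.936

P ↔ P = 1 − |0.021 − 0.021| = 1 − 0.000 = 1.000
¬(P ↔ P) = 1 − 1.000 = 0.000
R ∨ ¬(P ↔ P) = max(0.821, 0.000) = 0.821
¬(R ∨ ¬(P ↔ P)) = 1 − 0.821 = 0.179
¬(R ∨ ¬(P ↔ P)) ↔ Q = 1 − |0.179 − 0.885| = 1 − 0.706 = 0.294
P ∨ P = max(0.021, 0.021) = 0.021
P ↔ (P ∨ P) = 1 − |0.021 − 0.021| = 1 − 0.000 = 1.000
(P ↔ (P ∨ P)) ↔ R = 1 − |1.000 − 0.821| = 1 − 0.179 = 0.821
((P ↔ (P ∨ P)) ↔ R) ↔ Q = 1 − |0.821 − 0.885| = 1 − 0.064 = 0.936
P ∨ Q = max(0.021, 0.885) = 0.885
(((P ↔ (P ∨ P)) ↔ R) ↔ Q) ∨ (P ∨ Q) = max(0.936, 0.885) = 0.936
(¬(R ∨ ¬(P ↔ P)) ↔ Q) ∨ ((((P ↔ (P ∨ P)) ↔ R) ↔ Q) ∨ (P ∨ Q)) = max(0.294, 0.936) = 0.936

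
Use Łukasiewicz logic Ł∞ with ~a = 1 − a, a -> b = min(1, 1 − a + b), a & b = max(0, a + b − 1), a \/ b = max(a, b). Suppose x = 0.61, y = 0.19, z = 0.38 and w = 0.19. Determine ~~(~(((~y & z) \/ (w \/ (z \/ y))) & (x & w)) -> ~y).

0.81

~y = 1 − 0.19 = 0.81
~y & z = max(0, 0.81 + 0.38 − 1) = max(0, 0.19) = 0.19
z \/ y = max(0.38, 0.19) = 0.38
w \/ (z \/ y) = max(0.19, 0.38) = 0.38
(~y & z) \/ (w \/ (z \/ y)) = max(0.19, 0.38) = 0.38
x & w = max(0, 0.61 + 0.19 − 1) = max(0, -0.20) = 0.00
((~y & z) \/ (w \/ (z \/ y))) & (x & w) = max(0, 0.38 + 0.00 − 1) = max(0, -0.62) = 0.00
~(((~y & z) \/ (w \/ (z \/ y))) & (x & w)) = 1 − 0.00 = 1.00
~(((~y & z) \/ (w \/ (z \/ y))) & (x & w)) -> ~y = min(1, 1 − 1.00 + 0.81) = min(1, 0.81) = 0.81
~(~(((~y & z) \/ (w \/ (z \/ y))) & (x & w)) -> ~y) = 1 − 0.81 = 0.19
~~(~(((~y & z) \/ (w \/ (z \/ y))) & (x & w)) -> ~y) = 1 − 0.19 = 0.81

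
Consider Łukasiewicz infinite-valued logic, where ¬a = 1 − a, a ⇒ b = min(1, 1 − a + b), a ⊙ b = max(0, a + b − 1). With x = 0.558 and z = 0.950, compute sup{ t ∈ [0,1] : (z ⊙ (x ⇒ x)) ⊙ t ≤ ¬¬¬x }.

x ⇒ x = min(1, 1 − 0.558 + 0.558) = min(1, 1.000) = 1.000
z ⊙ (x ⇒ x) = max(0, 0.950 + 1.000 − 1) = max(0, 0.950) = 0.950
So the left factor is z ⊙ (x ⇒ x) = 0.950.
¬x = 1 − 0.558 = 0.442
¬¬x = 1 − 0.442 = 0.558
¬¬¬x = 1 − 0.558 = 0.442
So the right-hand bound is ¬¬¬x = 0.442.
The residuum of the Łukasiewicz t-norm gives the supremum: min(1, 1 − 0.950 + 0.442).
1 − 0.950 + 0.442 = 0.492, so t = min(1, 0.492) = 0.492.
Check: 0.950 ⊙ 0.492 = max(0, 0.442) = 0.442 ≤ 0.442.

0.492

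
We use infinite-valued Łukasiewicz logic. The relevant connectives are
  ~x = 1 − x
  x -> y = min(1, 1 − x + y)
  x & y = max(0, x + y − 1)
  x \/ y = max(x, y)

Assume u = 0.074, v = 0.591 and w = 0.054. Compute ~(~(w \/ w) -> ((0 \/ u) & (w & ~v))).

w \/ w = max(0.054, 0.054) = 0.054
~(w \/ w) = 1 − 0.054 = 0.946
0 \/ u = max(0.000, 0.074) = 0.074
~v = 1 − 0.591 = 0.409
w & ~v = max(0, 0.054 + 0.409 − 1) = max(0, -0.537) = 0.000
(0 \/ u) & (w & ~v) = max(0, 0.074 + 0.000 − 1) = max(0, -0.926) = 0.000
~(w \/ w) -> ((0 \/ u) & (w & ~v)) = min(1, 1 − 0.946 + 0.000) = min(1, 0.054) = 0.054
~(~(w \/ w) -> ((0 \/ u) & (w & ~v))) = 1 − 0.054 = 0.946

0.946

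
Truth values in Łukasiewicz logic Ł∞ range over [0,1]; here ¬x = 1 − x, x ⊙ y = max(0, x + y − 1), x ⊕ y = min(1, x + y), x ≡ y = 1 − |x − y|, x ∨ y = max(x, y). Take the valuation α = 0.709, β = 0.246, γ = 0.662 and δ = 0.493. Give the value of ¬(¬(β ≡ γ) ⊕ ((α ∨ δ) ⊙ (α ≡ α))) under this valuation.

β ≡ γ = 1 − |0.246 − 0.662| = 1 − 0.416 = 0.584
¬(β ≡ γ) = 1 − 0.584 = 0.416
α ∨ δ = max(0.709, 0.493) = 0.709
α ≡ α = 1 − |0.709 − 0.709| = 1 − 0.000 = 1.000
(α ∨ δ) ⊙ (α ≡ α) = max(0, 0.709 + 1.000 − 1) = max(0, 0.709) = 0.709
¬(β ≡ γ) ⊕ ((α ∨ δ) ⊙ (α ≡ α)) = min(1, 0.416 + 0.709) = min(1, 1.125) = 1.000
¬(¬(β ≡ γ) ⊕ ((α ∨ δ) ⊙ (α ≡ α))) = 1 − 1.000 = 0.000

0.000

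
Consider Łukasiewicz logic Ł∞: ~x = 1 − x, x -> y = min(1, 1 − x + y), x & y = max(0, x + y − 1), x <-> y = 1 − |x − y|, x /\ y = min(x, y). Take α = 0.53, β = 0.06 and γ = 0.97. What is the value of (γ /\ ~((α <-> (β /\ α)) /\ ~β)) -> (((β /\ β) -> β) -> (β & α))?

0.53

β /\ α = min(0.06, 0.53) = 0.06
α <-> (β /\ α) = 1 − |0.53 − 0.06| = 1 − 0.47 = 0.53
~β = 1 − 0.06 = 0.94
(α <-> (β /\ α)) /\ ~β = min(0.53, 0.94) = 0.53
~((α <-> (β /\ α)) /\ ~β) = 1 − 0.53 = 0.47
γ /\ ~((α <-> (β /\ α)) /\ ~β) = min(0.97, 0.47) = 0.47
β /\ β = min(0.06, 0.06) = 0.06
(β /\ β) -> β = min(1, 1 − 0.06 + 0.06) = min(1, 1.00) = 1.00
β & α = max(0, 0.06 + 0.53 − 1) = max(0, -0.41) = 0.00
((β /\ β) -> β) -> (β & α) = min(1, 1 − 1.00 + 0.00) = min(1, 0.00) = 0.00
(γ /\ ~((α <-> (β /\ α)) /\ ~β)) -> (((β /\ β) -> β) -> (β & α)) = min(1, 1 − 0.47 + 0.00) = min(1, 0.53) = 0.53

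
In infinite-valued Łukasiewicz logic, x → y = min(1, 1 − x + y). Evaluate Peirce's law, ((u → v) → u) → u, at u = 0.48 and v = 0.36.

u → v = min(1, 1 − 0.48 + 0.36) = min(1, 0.88) = 0.88
(u → v) → u = min(1, 1 − 0.88 + 0.48) = min(1, 0.60) = 0.60
((u → v) → u) → u = min(1, 1 − 0.60 + 0.48) = min(1, 0.88) = 0.88
(The value 0.88 < 1 shows this instance is not satisfied; not a Ł∞-tautology in general.)

0.88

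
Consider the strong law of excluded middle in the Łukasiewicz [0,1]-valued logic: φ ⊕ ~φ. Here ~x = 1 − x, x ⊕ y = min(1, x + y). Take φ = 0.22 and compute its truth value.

1.00

~φ = 1 − 0.22 = 0.78
φ ⊕ ~φ = min(1, 0.22 + 0.78) = min(1, 1.00) = 1.00
(As expected: always 1 in Ł∞ since a ⊕ (1−a) = 1.)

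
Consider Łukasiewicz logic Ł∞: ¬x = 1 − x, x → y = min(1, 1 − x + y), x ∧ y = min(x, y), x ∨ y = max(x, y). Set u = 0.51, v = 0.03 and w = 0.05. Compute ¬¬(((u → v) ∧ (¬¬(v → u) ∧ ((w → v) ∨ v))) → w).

0.53

u → v = min(1, 1 − 0.51 + 0.03) = min(1, 0.52) = 0.52
v → u = min(1, 1 − 0.03 + 0.51) = min(1, 1.48) = 1.00
¬(v → u) = 1 − 1.00 = 0.00
¬¬(v → u) = 1 − 0.00 = 1.00
w → v = min(1, 1 − 0.05 + 0.03) = min(1, 0.98) = 0.98
(w → v) ∨ v = max(0.98, 0.03) = 0.98
¬¬(v → u) ∧ ((w → v) ∨ v) = min(1.00, 0.98) = 0.98
(u → v) ∧ (¬¬(v → u) ∧ ((w → v) ∨ v)) = min(0.52, 0.98) = 0.52
((u → v) ∧ (¬¬(v → u) ∧ ((w → v) ∨ v))) → w = min(1, 1 − 0.52 + 0.05) = min(1, 0.53) = 0.53
¬(((u → v) ∧ (¬¬(v → u) ∧ ((w → v) ∨ v))) → w) = 1 − 0.53 = 0.47
¬¬(((u → v) ∧ (¬¬(v → u) ∧ ((w → v) ∨ v))) → w) = 1 − 0.47 = 0.53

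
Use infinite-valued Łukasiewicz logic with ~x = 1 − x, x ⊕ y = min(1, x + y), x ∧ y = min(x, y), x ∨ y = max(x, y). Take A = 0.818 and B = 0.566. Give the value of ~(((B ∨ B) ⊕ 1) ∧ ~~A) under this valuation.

B ∨ B = max(0.566, 0.566) = 0.566
(B ∨ B) ⊕ 1 = min(1, 0.566 + 1.000) = min(1, 1.566) = 1.000
~A = 1 − 0.818 = 0.182
~~A = 1 − 0.182 = 0.818
((B ∨ B) ⊕ 1) ∧ ~~A = min(1.000, 0.818) = 0.818
~(((B ∨ B) ⊕ 1) ∧ ~~A) = 1 − 0.818 = 0.182

0.182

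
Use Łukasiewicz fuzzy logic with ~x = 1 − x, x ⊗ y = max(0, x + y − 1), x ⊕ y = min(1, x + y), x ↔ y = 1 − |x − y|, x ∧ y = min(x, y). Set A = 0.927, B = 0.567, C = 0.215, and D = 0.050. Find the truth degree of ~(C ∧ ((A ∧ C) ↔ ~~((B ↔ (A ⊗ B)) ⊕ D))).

A ∧ C = min(0.927, 0.215) = 0.215
A ⊗ B = max(0, 0.927 + 0.567 − 1) = max(0, 0.494) = 0.494
B ↔ (A ⊗ B) = 1 − |0.567 − 0.494| = 1 − 0.073 = 0.927
(B ↔ (A ⊗ B)) ⊕ D = min(1, 0.927 + 0.050) = min(1, 0.977) = 0.977
~((B ↔ (A ⊗ B)) ⊕ D) = 1 − 0.977 = 0.023
~~((B ↔ (A ⊗ B)) ⊕ D) = 1 − 0.023 = 0.977
(A ∧ C) ↔ ~~((B ↔ (A ⊗ B)) ⊕ D) = 1 − |0.215 − 0.977| = 1 − 0.762 = 0.238
C ∧ ((A ∧ C) ↔ ~~((B ↔ (A ⊗ B)) ⊕ D)) = min(0.215, 0.238) = 0.215
~(C ∧ ((A ∧ C) ↔ ~~((B ↔ (A ⊗ B)) ⊕ D))) = 1 − 0.215 = 0.785

0.785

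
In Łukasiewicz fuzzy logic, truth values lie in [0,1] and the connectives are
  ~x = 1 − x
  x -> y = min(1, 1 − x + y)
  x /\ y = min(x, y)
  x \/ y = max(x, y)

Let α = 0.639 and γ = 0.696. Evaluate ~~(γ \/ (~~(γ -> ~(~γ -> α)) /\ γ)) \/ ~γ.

0.696

~γ = 1 − 0.696 = 0.304
~γ -> α = min(1, 1 − 0.304 + 0.639) = min(1, 1.335) = 1.000
~(~γ -> α) = 1 − 1.000 = 0.000
γ -> ~(~γ -> α) = min(1, 1 − 0.696 + 0.000) = min(1, 0.304) = 0.304
~(γ -> ~(~γ -> α)) = 1 − 0.304 = 0.696
~~(γ -> ~(~γ -> α)) = 1 − 0.696 = 0.304
~~(γ -> ~(~γ -> α)) /\ γ = min(0.304, 0.696) = 0.304
γ \/ (~~(γ -> ~(~γ -> α)) /\ γ) = max(0.696, 0.304) = 0.696
~(γ \/ (~~(γ -> ~(~γ -> α)) /\ γ)) = 1 − 0.696 = 0.304
~~(γ \/ (~~(γ -> ~(~γ -> α)) /\ γ)) = 1 − 0.304 = 0.696
~~(γ \/ (~~(γ -> ~(~γ -> α)) /\ γ)) \/ ~γ = max(0.696, 0.304) = 0.696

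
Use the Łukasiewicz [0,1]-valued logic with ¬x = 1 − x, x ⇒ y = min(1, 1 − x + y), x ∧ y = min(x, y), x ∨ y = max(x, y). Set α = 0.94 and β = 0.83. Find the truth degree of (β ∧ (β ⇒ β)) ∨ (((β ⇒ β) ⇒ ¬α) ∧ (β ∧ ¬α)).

β ⇒ β = min(1, 1 − 0.83 + 0.83) = min(1, 1.00) = 1.00
β ∧ (β ⇒ β) = min(0.83, 1.00) = 0.83
¬α = 1 − 0.94 = 0.06
(β ⇒ β) ⇒ ¬α = min(1, 1 − 1.00 + 0.06) = min(1, 0.06) = 0.06
β ∧ ¬α = min(0.83, 0.06) = 0.06
((β ⇒ β) ⇒ ¬α) ∧ (β ∧ ¬α) = min(0.06, 0.06) = 0.06
(β ∧ (β ⇒ β)) ∨ (((β ⇒ β) ⇒ ¬α) ∧ (β ∧ ¬α)) = max(0.83, 0.06) = 0.83

0.83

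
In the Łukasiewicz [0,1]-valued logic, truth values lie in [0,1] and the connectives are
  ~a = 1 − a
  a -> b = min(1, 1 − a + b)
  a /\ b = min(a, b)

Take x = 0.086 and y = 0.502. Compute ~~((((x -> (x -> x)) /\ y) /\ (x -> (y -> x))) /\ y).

x -> x = min(1, 1 − 0.086 + 0.086) = min(1, 1.000) = 1.000
x -> (x -> x) = min(1, 1 − 0.086 + 1.000) = min(1, 1.914) = 1.000
(x -> (x -> x)) /\ y = min(1.000, 0.502) = 0.502
y -> x = min(1, 1 − 0.502 + 0.086) = min(1, 0.584) = 0.584
x -> (y -> x) = min(1, 1 − 0.086 + 0.584) = min(1, 1.498) = 1.000
((x -> (x -> x)) /\ y) /\ (x -> (y -> x)) = min(0.502, 1.000) = 0.502
(((x -> (x -> x)) /\ y) /\ (x -> (y -> x))) /\ y = min(0.502, 0.502) = 0.502
~((((x -> (x -> x)) /\ y) /\ (x -> (y -> x))) /\ y) = 1 − 0.502 = 0.498
~~((((x -> (x -> x)) /\ y) /\ (x -> (y -> x))) /\ y) = 1 − 0.498 = 0.502

0.502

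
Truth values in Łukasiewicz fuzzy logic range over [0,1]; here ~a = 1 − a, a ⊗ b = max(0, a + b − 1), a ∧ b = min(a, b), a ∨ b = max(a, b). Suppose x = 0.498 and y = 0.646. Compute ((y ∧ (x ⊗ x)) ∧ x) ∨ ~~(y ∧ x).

0.498

x ⊗ x = max(0, 0.498 + 0.498 − 1) = max(0, -0.004) = 0.000
y ∧ (x ⊗ x) = min(0.646, 0.000) = 0.000
(y ∧ (x ⊗ x)) ∧ x = min(0.000, 0.498) = 0.000
y ∧ x = min(0.646, 0.498) = 0.498
~(y ∧ x) = 1 − 0.498 = 0.502
~~(y ∧ x) = 1 − 0.502 = 0.498
((y ∧ (x ⊗ x)) ∧ x) ∨ ~~(y ∧ x) = max(0.000, 0.498) = 0.498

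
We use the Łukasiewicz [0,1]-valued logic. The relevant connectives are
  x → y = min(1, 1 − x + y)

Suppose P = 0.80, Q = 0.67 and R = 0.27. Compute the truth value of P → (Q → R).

Q → R = min(1, 1 − 0.67 + 0.27) = min(1, 0.60) = 0.60
P → (Q → R) = min(1, 1 − 0.80 + 0.60) = min(1, 0.80) = 0.80

0.80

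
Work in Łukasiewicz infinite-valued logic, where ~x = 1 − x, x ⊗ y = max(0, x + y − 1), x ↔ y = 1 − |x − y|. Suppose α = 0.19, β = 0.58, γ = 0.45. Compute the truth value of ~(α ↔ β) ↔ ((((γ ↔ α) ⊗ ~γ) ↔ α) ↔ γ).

0.84

α ↔ β = 1 − |0.19 − 0.58| = 1 − 0.39 = 0.61
~(α ↔ β) = 1 − 0.61 = 0.39
γ ↔ α = 1 − |0.45 − 0.19| = 1 − 0.26 = 0.74
~γ = 1 − 0.45 = 0.55
(γ ↔ α) ⊗ ~γ = max(0, 0.74 + 0.55 − 1) = max(0, 0.29) = 0.29
((γ ↔ α) ⊗ ~γ) ↔ α = 1 − |0.29 − 0.19| = 1 − 0.10 = 0.90
(((γ ↔ α) ⊗ ~γ) ↔ α) ↔ γ = 1 − |0.90 − 0.45| = 1 − 0.45 = 0.55
~(α ↔ β) ↔ ((((γ ↔ α) ⊗ ~γ) ↔ α) ↔ γ) = 1 − |0.39 − 0.55| = 1 − 0.16 = 0.84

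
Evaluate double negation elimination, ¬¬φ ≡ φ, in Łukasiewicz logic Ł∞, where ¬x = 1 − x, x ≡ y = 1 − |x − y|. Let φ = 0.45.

¬φ = 1 − 0.45 = 0.55
¬¬φ = 1 − 0.55 = 0.45
¬¬φ ≡ φ = 1 − |0.45 − 0.45| = 1 − 0.00 = 1.00
(As expected: always 1 in Ł∞ since negation is involutive.)

1.00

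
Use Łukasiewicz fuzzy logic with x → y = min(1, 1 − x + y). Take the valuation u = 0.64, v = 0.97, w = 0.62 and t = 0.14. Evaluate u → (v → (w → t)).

w → t = min(1, 1 − 0.62 + 0.14) = min(1, 0.52) = 0.52
v → (w → t) = min(1, 1 − 0.97 + 0.52) = min(1, 0.55) = 0.55
u → (v → (w → t)) = min(1, 1 − 0.64 + 0.55) = min(1, 0.91) = 0.91

0.91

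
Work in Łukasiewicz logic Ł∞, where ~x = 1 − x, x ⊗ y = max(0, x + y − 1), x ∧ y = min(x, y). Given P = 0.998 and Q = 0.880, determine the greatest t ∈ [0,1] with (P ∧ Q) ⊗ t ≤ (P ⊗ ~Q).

P ∧ Q = min(0.998, 0.880) = 0.880
So the left factor is P ∧ Q = 0.880.
~Q = 1 − 0.880 = 0.120
P ⊗ ~Q = max(0, 0.998 + 0.120 − 1) = max(0, 0.118) = 0.118
So the right-hand bound is P ⊗ ~Q = 0.118.
The residuum of the Łukasiewicz t-norm gives the supremum: min(1, 1 − 0.880 + 0.118).
1 − 0.880 + 0.118 = 0.238, so t = min(1, 0.238) = 0.238.
Check: 0.880 ⊗ 0.238 = max(0, 0.118) = 0.118 ≤ 0.118.

0.238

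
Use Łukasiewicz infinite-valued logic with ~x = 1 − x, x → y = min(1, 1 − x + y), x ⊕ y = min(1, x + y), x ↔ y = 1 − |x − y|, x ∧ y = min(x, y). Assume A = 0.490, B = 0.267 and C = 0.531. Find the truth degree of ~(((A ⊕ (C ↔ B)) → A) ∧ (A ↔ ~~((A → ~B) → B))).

0.510

C ↔ B = 1 − |0.531 − 0.267| = 1 − 0.264 = 0.736
A ⊕ (C ↔ B) = min(1, 0.490 + 0.736) = min(1, 1.226) = 1.000
(A ⊕ (C ↔ B)) → A = min(1, 1 − 1.000 + 0.490) = min(1, 0.490) = 0.490
~B = 1 − 0.267 = 0.733
A → ~B = min(1, 1 − 0.490 + 0.733) = min(1, 1.243) = 1.000
(A → ~B) → B = min(1, 1 − 1.000 + 0.267) = min(1, 0.267) = 0.267
~((A → ~B) → B) = 1 − 0.267 = 0.733
~~((A → ~B) → B) = 1 − 0.733 = 0.267
A ↔ ~~((A → ~B) → B) = 1 − |0.490 − 0.267| = 1 − 0.223 = 0.777
((A ⊕ (C ↔ B)) → A) ∧ (A ↔ ~~((A → ~B) → B)) = min(0.490, 0.777) = 0.490
~(((A ⊕ (C ↔ B)) → A) ∧ (A ↔ ~~((A → ~B) → B))) = 1 − 0.490 = 0.510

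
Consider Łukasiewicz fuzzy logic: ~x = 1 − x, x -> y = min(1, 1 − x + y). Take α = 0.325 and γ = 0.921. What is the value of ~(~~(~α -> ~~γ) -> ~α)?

0.325

~α = 1 − 0.325 = 0.675
~γ = 1 − 0.921 = 0.079
~~γ = 1 − 0.079 = 0.921
~α -> ~~γ = min(1, 1 − 0.675 + 0.921) = min(1, 1.246) = 1.000
~(~α -> ~~γ) = 1 − 1.000 = 0.000
~~(~α -> ~~γ) = 1 − 0.000 = 1.000
~~(~α -> ~~γ) -> ~α = min(1, 1 − 1.000 + 0.675) = min(1, 0.675) = 0.675
~(~~(~α -> ~~γ) -> ~α) = 1 − 0.675 = 0.325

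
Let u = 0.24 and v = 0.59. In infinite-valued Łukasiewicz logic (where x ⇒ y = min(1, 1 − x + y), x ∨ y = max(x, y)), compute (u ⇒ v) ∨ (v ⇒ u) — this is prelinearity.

u ⇒ v = min(1, 1 − 0.24 + 0.59) = min(1, 1.35) = 1.00
v ⇒ u = min(1, 1 − 0.59 + 0.24) = min(1, 0.65) = 0.65
(u ⇒ v) ∨ (v ⇒ u) = max(1.00, 0.65) = 1.00
(As expected: a Ł∞-tautology — holds in every MV-chain.)

1.00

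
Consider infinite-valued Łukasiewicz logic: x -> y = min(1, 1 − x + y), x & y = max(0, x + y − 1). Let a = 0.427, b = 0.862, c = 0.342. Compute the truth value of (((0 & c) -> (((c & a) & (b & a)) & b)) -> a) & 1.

0 & c = max(0, 0.000 + 0.342 − 1) = max(0, -0.658) = 0.000
c & a = max(0, 0.342 + 0.427 − 1) = max(0, -0.231) = 0.000
b & a = max(0, 0.862 + 0.427 − 1) = max(0, 0.289) = 0.289
(c & a) & (b & a) = max(0, 0.000 + 0.289 − 1) = max(0, -0.711) = 0.000
((c & a) & (b & a)) & b = max(0, 0.000 + 0.862 − 1) = max(0, -0.138) = 0.000
(0 & c) -> (((c & a) & (b & a)) & b) = min(1, 1 − 0.000 + 0.000) = min(1, 1.000) = 1.000
((0 & c) -> (((c & a) & (b & a)) & b)) -> a = min(1, 1 − 1.000 + 0.427) = min(1, 0.427) = 0.427
(((0 & c) -> (((c & a) & (b & a)) & b)) -> a) & 1 = max(0, 0.427 + 1.000 − 1) = max(0, 0.427) = 0.427

0.427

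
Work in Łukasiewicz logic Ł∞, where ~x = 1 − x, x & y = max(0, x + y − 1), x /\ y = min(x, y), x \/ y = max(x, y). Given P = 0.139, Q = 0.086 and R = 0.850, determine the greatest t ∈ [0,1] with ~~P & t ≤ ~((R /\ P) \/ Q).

~P = 1 − 0.139 = 0.861
~~P = 1 − 0.861 = 0.139
So the left factor is ~~P = 0.139.
R /\ P = min(0.850, 0.139) = 0.139
(R /\ P) \/ Q = max(0.139, 0.086) = 0.139
~((R /\ P) \/ Q) = 1 − 0.139 = 0.861
So the right-hand bound is ~((R /\ P) \/ Q) = 0.861.
The residuum of the Łukasiewicz t-norm gives the supremum: min(1, 1 − 0.139 + 0.861).
1 − 0.139 + 0.861 = 1.722, so t = min(1, 1.722) = 1.000.
Check: 0.139 & 1.000 = max(0, 0.139) = 0.139 ≤ 0.861.

1.000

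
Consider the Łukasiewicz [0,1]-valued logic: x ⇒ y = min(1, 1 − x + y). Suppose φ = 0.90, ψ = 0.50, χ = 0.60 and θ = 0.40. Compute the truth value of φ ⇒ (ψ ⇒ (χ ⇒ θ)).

χ ⇒ θ = min(1, 1 − 0.60 + 0.40) = min(1, 0.80) = 0.80
ψ ⇒ (χ ⇒ θ) = min(1, 1 − 0.50 + 0.80) = min(1, 1.30) = 1.00
φ ⇒ (ψ ⇒ (χ ⇒ θ)) = min(1, 1 − 0.90 + 1.00) = min(1, 1.10) = 1.00

1.00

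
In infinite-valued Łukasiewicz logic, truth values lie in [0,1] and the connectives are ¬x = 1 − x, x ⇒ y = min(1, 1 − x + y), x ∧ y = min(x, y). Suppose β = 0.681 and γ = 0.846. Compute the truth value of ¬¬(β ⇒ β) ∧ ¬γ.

β ⇒ β = min(1, 1 − 0.681 + 0.681) = min(1, 1.000) = 1.000
¬(β ⇒ β) = 1 − 1.000 = 0.000
¬¬(β ⇒ β) = 1 − 0.000 = 1.000
¬γ = 1 − 0.846 = 0.154
¬¬(β ⇒ β) ∧ ¬γ = min(1.000, 0.154) = 0.154

0.154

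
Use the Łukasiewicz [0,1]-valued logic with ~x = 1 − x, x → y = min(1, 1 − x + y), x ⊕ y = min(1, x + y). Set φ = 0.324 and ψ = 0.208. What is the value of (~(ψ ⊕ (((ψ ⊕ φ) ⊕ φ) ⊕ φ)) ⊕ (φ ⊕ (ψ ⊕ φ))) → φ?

ψ ⊕ φ = min(1, 0.208 + 0.324) = min(1, 0.532) = 0.532
(ψ ⊕ φ) ⊕ φ = min(1, 0.532 + 0.324) = min(1, 0.856) = 0.856
((ψ ⊕ φ) ⊕ φ) ⊕ φ = min(1, 0.856 + 0.324) = min(1, 1.180) = 1.000
ψ ⊕ (((ψ ⊕ φ) ⊕ φ) ⊕ φ) = min(1, 0.208 + 1.000) = min(1, 1.208) = 1.000
~(ψ ⊕ (((ψ ⊕ φ) ⊕ φ) ⊕ φ)) = 1 − 1.000 = 0.000
φ ⊕ (ψ ⊕ φ) = min(1, 0.324 + 0.532) = min(1, 0.856) = 0.856
~(ψ ⊕ (((ψ ⊕ φ) ⊕ φ) ⊕ φ)) ⊕ (φ ⊕ (ψ ⊕ φ)) = min(1, 0.000 + 0.856) = min(1, 0.856) = 0.856
(~(ψ ⊕ (((ψ ⊕ φ) ⊕ φ) ⊕ φ)) ⊕ (φ ⊕ (ψ ⊕ φ))) → φ = min(1, 1 − 0.856 + 0.324) = min(1, 0.468) = 0.468

0.468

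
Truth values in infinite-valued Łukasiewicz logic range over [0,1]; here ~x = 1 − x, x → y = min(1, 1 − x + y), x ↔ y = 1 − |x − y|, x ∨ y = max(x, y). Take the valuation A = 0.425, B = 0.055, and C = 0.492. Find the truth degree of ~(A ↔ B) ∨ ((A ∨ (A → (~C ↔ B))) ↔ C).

0.492

A ↔ B = 1 − |0.425 − 0.055| = 1 − 0.370 = 0.630
~(A ↔ B) = 1 − 0.630 = 0.370
~C = 1 − 0.492 = 0.508
~C ↔ B = 1 − |0.508 − 0.055| = 1 − 0.453 = 0.547
A → (~C ↔ B) = min(1, 1 − 0.425 + 0.547) = min(1, 1.122) = 1.000
A ∨ (A → (~C ↔ B)) = max(0.425, 1.000) = 1.000
(A ∨ (A → (~C ↔ B))) ↔ C = 1 − |1.000 − 0.492| = 1 − 0.508 = 0.492
~(A ↔ B) ∨ ((A ∨ (A → (~C ↔ B))) ↔ C) = max(0.370, 0.492) = 0.492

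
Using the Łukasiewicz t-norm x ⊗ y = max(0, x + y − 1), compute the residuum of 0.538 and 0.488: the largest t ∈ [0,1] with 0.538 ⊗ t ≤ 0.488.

0.950

The residuum of the Łukasiewicz t-norm gives the supremum: min(1, 1 − 0.538 + 0.488).
1 − 0.538 + 0.488 = 0.950, so t = min(1, 0.950) = 0.950.
Check: 0.538 ⊗ 0.950 = max(0, 0.488) = 0.488 ≤ 0.488.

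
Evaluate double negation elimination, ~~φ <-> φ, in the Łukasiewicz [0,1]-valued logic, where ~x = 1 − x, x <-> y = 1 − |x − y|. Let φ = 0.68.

1.00

~φ = 1 − 0.68 = 0.32
~~φ = 1 − 0.32 = 0.68
~~φ <-> φ = 1 − |0.68 − 0.68| = 1 − 0.00 = 1.00
(As expected: always 1 in Ł∞ since negation is involutive.)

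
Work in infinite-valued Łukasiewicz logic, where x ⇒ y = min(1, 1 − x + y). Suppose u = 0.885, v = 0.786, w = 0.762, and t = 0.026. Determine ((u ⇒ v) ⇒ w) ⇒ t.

u ⇒ v = min(1, 1 − 0.885 + 0.786) = min(1, 0.901) = 0.901
(u ⇒ v) ⇒ w = min(1, 1 − 0.901 + 0.762) = min(1, 0.861) = 0.861
((u ⇒ v) ⇒ w) ⇒ t = min(1, 1 − 0.861 + 0.026) = min(1, 0.165) = 0.165

0.165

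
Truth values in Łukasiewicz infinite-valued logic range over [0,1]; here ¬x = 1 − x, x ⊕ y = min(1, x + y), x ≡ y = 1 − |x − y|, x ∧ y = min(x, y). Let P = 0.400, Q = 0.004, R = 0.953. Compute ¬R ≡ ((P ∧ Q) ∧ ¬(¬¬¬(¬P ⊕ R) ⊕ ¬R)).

¬R = 1 − 0.953 = 0.047
P ∧ Q = min(0.400, 0.004) = 0.004
¬P = 1 − 0.400 = 0.600
¬P ⊕ R = min(1, 0.600 + 0.953) = min(1, 1.553) = 1.000
¬(¬P ⊕ R) = 1 − 1.000 = 0.000
¬¬(¬P ⊕ R) = 1 − 0.000 = 1.000
¬¬¬(¬P ⊕ R) = 1 − 1.000 = 0.000
¬¬¬(¬P ⊕ R) ⊕ ¬R = min(1, 0.000 + 0.047) = min(1, 0.047) = 0.047
¬(¬¬¬(¬P ⊕ R) ⊕ ¬R) = 1 − 0.047 = 0.953
(P ∧ Q) ∧ ¬(¬¬¬(¬P ⊕ R) ⊕ ¬R) = min(0.004, 0.953) = 0.004
¬R ≡ ((P ∧ Q) ∧ ¬(¬¬¬(¬P ⊕ R) ⊕ ¬R)) = 1 − |0.047 − 0.004| = 1 − 0.043 = 0.957

0.957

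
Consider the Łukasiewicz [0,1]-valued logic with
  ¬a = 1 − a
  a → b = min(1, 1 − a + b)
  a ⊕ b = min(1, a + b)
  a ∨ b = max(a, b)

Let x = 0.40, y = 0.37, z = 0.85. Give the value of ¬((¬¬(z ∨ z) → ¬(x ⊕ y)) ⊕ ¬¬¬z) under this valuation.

0.47

z ∨ z = max(0.85, 0.85) = 0.85
¬(z ∨ z) = 1 − 0.85 = 0.15
¬¬(z ∨ z) = 1 − 0.15 = 0.85
x ⊕ y = min(1, 0.40 + 0.37) = min(1, 0.77) = 0.77
¬(x ⊕ y) = 1 − 0.77 = 0.23
¬¬(z ∨ z) → ¬(x ⊕ y) = min(1, 1 − 0.85 + 0.23) = min(1, 0.38) = 0.38
¬z = 1 − 0.85 = 0.15
¬¬z = 1 − 0.15 = 0.85
¬¬¬z = 1 − 0.85 = 0.15
(¬¬(z ∨ z) → ¬(x ⊕ y)) ⊕ ¬¬¬z = min(1, 0.38 + 0.15) = min(1, 0.53) = 0.53
¬((¬¬(z ∨ z) → ¬(x ⊕ y)) ⊕ ¬¬¬z) = 1 − 0.53 = 0.47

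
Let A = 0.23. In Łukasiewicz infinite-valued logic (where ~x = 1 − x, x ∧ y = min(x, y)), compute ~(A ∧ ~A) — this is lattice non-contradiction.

0.77

~A = 1 − 0.23 = 0.77
A ∧ ~A = min(0.23, 0.77) = 0.23
~(A ∧ ~A) = 1 − 0.23 = 0.77
(The value 0.77 < 1 shows this instance is not satisfied; not a Ł∞-tautology — its value is 1 − min(a, 1−a).)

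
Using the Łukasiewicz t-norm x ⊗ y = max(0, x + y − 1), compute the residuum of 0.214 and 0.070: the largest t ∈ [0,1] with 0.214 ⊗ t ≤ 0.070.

The residuum of the Łukasiewicz t-norm gives the supremum: min(1, 1 − 0.214 + 0.070).
1 − 0.214 + 0.070 = 0.856, so t = min(1, 0.856) = 0.856.
Check: 0.214 ⊗ 0.856 = max(0, 0.070) = 0.070 ≤ 0.070.

0.856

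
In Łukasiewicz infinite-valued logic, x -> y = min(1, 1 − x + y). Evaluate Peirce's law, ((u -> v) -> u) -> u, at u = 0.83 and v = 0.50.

0.83

u -> v = min(1, 1 − 0.83 + 0.50) = min(1, 0.67) = 0.67
(u -> v) -> u = min(1, 1 − 0.67 + 0.83) = min(1, 1.16) = 1.00
((u -> v) -> u) -> u = min(1, 1 − 1.00 + 0.83) = min(1, 0.83) = 0.83
(The value 0.83 < 1 shows this instance is not satisfied; not a Ł∞-tautology in general.)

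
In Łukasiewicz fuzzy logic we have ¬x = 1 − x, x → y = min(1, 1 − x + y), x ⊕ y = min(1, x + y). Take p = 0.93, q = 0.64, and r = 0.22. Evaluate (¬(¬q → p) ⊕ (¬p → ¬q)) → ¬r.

¬q = 1 − 0.64 = 0.36
¬q → p = min(1, 1 − 0.36 + 0.93) = min(1, 1.57) = 1.00
¬(¬q → p) = 1 − 1.00 = 0.00
¬p = 1 − 0.93 = 0.07
¬p → ¬q = min(1, 1 − 0.07 + 0.36) = min(1, 1.29) = 1.00
¬(¬q → p) ⊕ (¬p → ¬q) = min(1, 0.00 + 1.00) = min(1, 1.00) = 1.00
¬r = 1 − 0.22 = 0.78
(¬(¬q → p) ⊕ (¬p → ¬q)) → ¬r = min(1, 1 − 1.00 + 0.78) = min(1, 0.78) = 0.78

0.78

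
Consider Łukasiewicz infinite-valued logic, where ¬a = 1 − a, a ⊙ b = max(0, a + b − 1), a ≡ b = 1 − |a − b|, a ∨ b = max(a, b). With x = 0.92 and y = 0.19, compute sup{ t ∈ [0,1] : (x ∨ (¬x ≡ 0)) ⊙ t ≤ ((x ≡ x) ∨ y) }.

1.00

¬x = 1 − 0.92 = 0.08
¬x ≡ 0 = 1 − |0.08 − 0.00| = 1 − 0.08 = 0.92
x ∨ (¬x ≡ 0) = max(0.92, 0.92) = 0.92
So the left factor is x ∨ (¬x ≡ 0) = 0.92.
x ≡ x = 1 − |0.92 − 0.92| = 1 − 0.00 = 1.00
(x ≡ x) ∨ y = max(1.00, 0.19) = 1.00
So the right-hand bound is (x ≡ x) ∨ y = 1.00.
The residuum of the Łukasiewicz t-norm gives the supremum: min(1, 1 − 0.92 + 1.00).
1 − 0.92 + 1.00 = 1.08, so t = min(1, 1.08) = 1.00.
Check: 0.92 ⊙ 1.00 = max(0, 0.92) = 0.92 ≤ 1.00.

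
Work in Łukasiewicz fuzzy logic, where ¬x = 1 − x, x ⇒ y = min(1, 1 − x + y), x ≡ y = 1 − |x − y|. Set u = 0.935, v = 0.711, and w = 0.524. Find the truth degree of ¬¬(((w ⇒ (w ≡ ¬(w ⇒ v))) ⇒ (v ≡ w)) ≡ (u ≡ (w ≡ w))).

0.926

w ⇒ v = min(1, 1 − 0.524 + 0.711) = min(1, 1.187) = 1.000
¬(w ⇒ v) = 1 − 1.000 = 0.000
w ≡ ¬(w ⇒ v) = 1 − |0.524 − 0.000| = 1 − 0.524 = 0.476
w ⇒ (w ≡ ¬(w ⇒ v)) = min(1, 1 − 0.524 + 0.476) = min(1, 0.952) = 0.952
v ≡ w = 1 − |0.711 − 0.524| = 1 − 0.187 = 0.813
(w ⇒ (w ≡ ¬(w ⇒ v))) ⇒ (v ≡ w) = min(1, 1 − 0.952 + 0.813) = min(1, 0.861) = 0.861
w ≡ w = 1 − |0.524 − 0.524| = 1 − 0.000 = 1.000
u ≡ (w ≡ w) = 1 − |0.935 − 1.000| = 1 − 0.065 = 0.935
((w ⇒ (w ≡ ¬(w ⇒ v))) ⇒ (v ≡ w)) ≡ (u ≡ (w ≡ w)) = 1 − |0.861 − 0.935| = 1 − 0.074 = 0.926
¬(((w ⇒ (w ≡ ¬(w ⇒ v))) ⇒ (v ≡ w)) ≡ (u ≡ (w ≡ w))) = 1 − 0.926 = 0.074
¬¬(((w ⇒ (w ≡ ¬(w ⇒ v))) ⇒ (v ≡ w)) ≡ (u ≡ (w ≡ w))) = 1 − 0.074 = 0.926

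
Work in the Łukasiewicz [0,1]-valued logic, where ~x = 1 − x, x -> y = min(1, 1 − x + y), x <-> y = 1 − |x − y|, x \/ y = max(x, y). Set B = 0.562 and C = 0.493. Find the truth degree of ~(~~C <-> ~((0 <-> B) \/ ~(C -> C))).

~C = 1 − 0.493 = 0.507
~~C = 1 − 0.507 = 0.493
0 <-> B = 1 − |0.000 − 0.562| = 1 − 0.562 = 0.438
C -> C = min(1, 1 − 0.493 + 0.493) = min(1, 1.000) = 1.000
~(C -> C) = 1 − 1.000 = 0.000
(0 <-> B) \/ ~(C -> C) = max(0.438, 0.000) = 0.438
~((0 <-> B) \/ ~(C -> C)) = 1 − 0.438 = 0.562
~~C <-> ~((0 <-> B) \/ ~(C -> C)) = 1 − |0.493 − 0.562| = 1 − 0.069 = 0.931
~(~~C <-> ~((0 <-> B) \/ ~(C -> C))) = 1 − 0.931 = 0.069

0.069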